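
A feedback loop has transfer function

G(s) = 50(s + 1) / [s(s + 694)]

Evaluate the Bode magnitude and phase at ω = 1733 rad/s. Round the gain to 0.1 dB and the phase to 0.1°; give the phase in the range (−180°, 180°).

At s = jω = j1733:
zero (s+1): 1 + j1733 → |·| = √(1²+1733²) = √3003290 ≈ 1733, ∠ = arctan(1733/1) ≈ 89.97°
pole (s+694): 694 + j1733 → |·| = √(694²+1733²) = √3484925 ≈ 1866.8, ∠ = arctan(1733/694) ≈ 68.18°
pole at origin: |s| = 1733, ∠ = 90.00° (in denominator)
|G| = 50 · 1733 / 3.2352e+06 ≈ 0.026784
Gain = 20 log₁₀(0.026784) ≈ -31.44 dB
∠G = 89.97° − 158.18° = -68.21°

-31.4 dB, -68.2°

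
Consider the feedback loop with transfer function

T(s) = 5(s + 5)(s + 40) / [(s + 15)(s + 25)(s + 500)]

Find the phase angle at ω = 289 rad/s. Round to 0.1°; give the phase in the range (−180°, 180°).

At s = jω = j289:
zero (s+5): 5 + j289 → |·| = √(5²+289²) = √83546 ≈ 289.04, ∠ = arctan(289/5) ≈ 89.01°
zero (s+40): 40 + j289 → |·| = √(40²+289²) = √85121 ≈ 291.76, ∠ = arctan(289/40) ≈ 82.12°
pole (s+15): 15 + j289 → |·| = √(15²+289²) = √83746 ≈ 289.39, ∠ = arctan(289/15) ≈ 87.03°
pole (s+25): 25 + j289 → |·| = √(25²+289²) = √84146 ≈ 290.08, ∠ = arctan(289/25) ≈ 85.06°
pole (s+500): 500 + j289 → |·| = √(500²+289²) = √333521 ≈ 577.51, ∠ = arctan(289/500) ≈ 30.03°
∠T = 171.13° − 202.12° = -30.99°

-31.0°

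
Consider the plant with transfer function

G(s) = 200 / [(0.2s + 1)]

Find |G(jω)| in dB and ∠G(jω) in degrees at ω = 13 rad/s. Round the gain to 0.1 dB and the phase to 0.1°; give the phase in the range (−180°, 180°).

37.1 dB, -69.0°

At ω = 13 rad/s:
pole (1 + j13·0.2) = 1 + j2.6 → |·| ≈ 2.7857, ∠ ≈ 68.96°
|G| = 200 · 1 / (2.7857) ≈ 71.795
Gain = 20 log₁₀(71.795) ≈ 37.12 dB
∠G = (0°) − (68.96°) = -68.96°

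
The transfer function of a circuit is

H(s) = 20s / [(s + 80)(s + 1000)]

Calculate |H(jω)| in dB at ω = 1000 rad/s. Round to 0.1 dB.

At s = jω = j1000:
zero at origin: s = j1000 → |·| = 1000, ∠ = 90.00°
pole (s+80): 80 + j1000 → |·| = √(80²+1000²) = √1006400 ≈ 1003.2, ∠ = arctan(1000/80) ≈ 85.43°
pole (s+1000): 1000 + j1000 → |·| = √(1000²+1000²) = √2000000 ≈ 1414.2, ∠ = arctan(1000/1000) ≈ 45.00°
|H| = 20 · 1000 / 1.4187e+06 ≈ 0.014097
Gain = 20 log₁₀(0.014097) ≈ -37.02 dB

-37.0 dB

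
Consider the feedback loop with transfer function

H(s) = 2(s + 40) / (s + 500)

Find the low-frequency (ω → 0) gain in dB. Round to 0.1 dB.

H(0) = 2·40 / (500) = 0.16
20 log₁₀(0.16) ≈ -15.92 dB

-15.9 dB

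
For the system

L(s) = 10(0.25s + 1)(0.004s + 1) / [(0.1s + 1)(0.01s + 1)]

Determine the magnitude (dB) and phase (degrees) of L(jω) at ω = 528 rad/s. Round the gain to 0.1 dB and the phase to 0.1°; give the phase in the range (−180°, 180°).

At ω = 528 rad/s:
zero (1 + j528·0.25) = 1 + j132 → |·| ≈ 132, ∠ ≈ 89.57°
zero (1 + j528·0.004) = 1 + j2.112 → |·| ≈ 2.3368, ∠ ≈ 64.66°
pole (1 + j528·0.1) = 1 + j52.8 → |·| ≈ 52.809, ∠ ≈ 88.91°
pole (1 + j528·0.01) = 1 + j5.28 → |·| ≈ 5.3739, ∠ ≈ 79.28°
|L| = 10 · 132 · 2.3368 / (52.809 · 5.3739) ≈ 10.869
Gain = 20 log₁₀(10.869) ≈ 20.72 dB
∠L = (89.57° + 64.66°) − (88.91° + 79.28°) = -13.96°

20.7 dB, -14.0°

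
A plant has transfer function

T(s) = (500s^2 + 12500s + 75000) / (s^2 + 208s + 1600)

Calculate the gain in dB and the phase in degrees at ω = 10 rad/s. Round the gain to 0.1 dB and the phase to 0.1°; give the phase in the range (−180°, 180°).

33.9 dB, 24.5°

Substitute s = j10:
Numerator: 500(j10)^2 + 12500(j10) + 75000 = 25000 + j125000
Denominator: (j10)^2 + 208(j10) + 1600 = 1500 + j2080
|N| = √(25000² + 125000²) ≈ 1.2748e+05, ∠N ≈ 78.69°
|D| = √(1500² + 2080²) ≈ 2564.4, ∠D ≈ 54.20°
|T| = 1.2748e+05 / 2564.4 ≈ 49.711
Gain = 20 log₁₀(49.711) ≈ 33.93 dB
∠T = 78.69° − 54.20° = 24.49°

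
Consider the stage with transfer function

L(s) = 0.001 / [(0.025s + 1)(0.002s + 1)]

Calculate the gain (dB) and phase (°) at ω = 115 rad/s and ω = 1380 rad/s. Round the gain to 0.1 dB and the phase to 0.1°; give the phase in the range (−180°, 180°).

ω = 115: -69.9 dB, -83.8°; ω = 1380: -100.1 dB, -158.4°

At ω = 115 rad/s:
pole (1 + j115·0.025) = 1 + j2.875 → |·| ≈ 3.0439, ∠ ≈ 70.82°
pole (1 + j115·0.002) = 1 + j0.23 → |·| ≈ 1.0261, ∠ ≈ 12.95°
|L| = 0.001 · 1 / (3.0439 · 1.0261) ≈ 0.00032017
Gain = 20 log₁₀(0.00032017) ≈ -69.89 dB
∠L = (0°) − (70.82° + 12.95°) = -83.77°

At ω = 1380 rad/s:
pole (1 + j1380·0.025) = 1 + j34.5 → |·| ≈ 34.514, ∠ ≈ 88.34°
pole (1 + j1380·0.002) = 1 + j2.76 → |·| ≈ 2.9356, ∠ ≈ 70.08°
|L| = 0.001 · 1 / (34.514 · 2.9356) ≈ 9.8698e-06
Gain = 20 log₁₀(9.8698e-06) ≈ -100.11 dB
∠L = (0°) − (88.34° + 70.08°) = -158.42°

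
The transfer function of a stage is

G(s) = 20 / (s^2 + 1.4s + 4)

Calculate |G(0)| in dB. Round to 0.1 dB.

14.0 dB

G(0) = 20 / 4 = 5
20 log₁₀(5) ≈ 13.98 dB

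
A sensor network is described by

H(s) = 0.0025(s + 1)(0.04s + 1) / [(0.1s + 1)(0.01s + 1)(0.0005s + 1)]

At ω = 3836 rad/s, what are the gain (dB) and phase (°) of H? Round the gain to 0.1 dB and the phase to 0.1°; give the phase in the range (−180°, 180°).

At ω = 3836 rad/s:
zero (1 + j3836·1) = 1 + j3836 → |·| ≈ 3836, ∠ ≈ 89.99°
zero (1 + j3836·0.04) = 1 + j153.44 → |·| ≈ 153.44, ∠ ≈ 89.63°
pole (1 + j3836·0.1) = 1 + j383.6 → |·| ≈ 383.6, ∠ ≈ 89.85°
pole (1 + j3836·0.01) = 1 + j38.36 → |·| ≈ 38.373, ∠ ≈ 88.51°
pole (1 + j3836·0.0005) = 1 + j1.918 → |·| ≈ 2.163, ∠ ≈ 62.46°
|H| = 0.0025 · 3836 · 153.44 / (383.6 · 38.373 · 2.163) ≈ 0.046216
Gain = 20 log₁₀(0.046216) ≈ -26.70 dB
∠H = (89.99° + 89.63°) − (89.85° + 88.51° + 62.46°) = -61.20°

-26.7 dB, -61.2°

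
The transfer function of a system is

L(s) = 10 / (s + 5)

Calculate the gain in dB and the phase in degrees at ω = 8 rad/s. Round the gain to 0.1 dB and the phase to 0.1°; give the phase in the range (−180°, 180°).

0.5 dB, -58.0°

At s = jω = j8:
pole (s+5): 5 + j8 → |·| = √(5²+8²) = √89 ≈ 9.434, ∠ = arctan(8/5) ≈ 57.99°
|L| = 10 / 9.434 ≈ 1.06
Gain = 20 log₁₀(1.06) ≈ 0.51 dB
∠L = 0.00° − 57.99° = -57.99°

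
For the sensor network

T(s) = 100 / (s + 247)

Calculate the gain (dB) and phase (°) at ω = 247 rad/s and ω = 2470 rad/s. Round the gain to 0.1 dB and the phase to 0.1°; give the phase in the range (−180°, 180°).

ω = 247: -10.9 dB, -45.0°; ω = 2470: -27.9 dB, -84.3°

Substitute s = j247:
Numerator: 100 = 100 + j0
Denominator: (j247) + 247 = 247 + j247
|N| = √(100² + 0²) ≈ 100, ∠N ≈ 0.00°
|D| = √(247² + 247²) ≈ 349.31, ∠D ≈ 45.00°
|T| = 100 / 349.31 ≈ 0.28628
Gain = 20 log₁₀(0.28628) ≈ -10.86 dB
∠T = 0.00° − 45.00° = -45.00°

Substitute s = j2470:
Numerator: 100 = 100 + j0
Denominator: (j2470) + 247 = 247 + j2470
|N| = √(100² + 0²) ≈ 100, ∠N ≈ 0.00°
|D| = √(247² + 2470²) ≈ 2482.3, ∠D ≈ 84.29°
|T| = 100 / 2482.3 ≈ 0.040285
Gain = 20 log₁₀(0.040285) ≈ -27.90 dB
∠T = 0.00° − 84.29° = -84.29°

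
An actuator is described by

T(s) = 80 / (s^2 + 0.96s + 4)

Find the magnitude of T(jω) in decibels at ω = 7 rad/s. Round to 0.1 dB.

At s = jω = j7:
quadratic: (j7)² + 0.96·j7 + 4 = -45 + j6.72 → |·| ≈ 45.499, ∠ ≈ 171.51°
|T| = 80 / 45.499 ≈ 1.7583
Gain = 20 log₁₀(1.7583) ≈ 4.90 dB

4.9 dB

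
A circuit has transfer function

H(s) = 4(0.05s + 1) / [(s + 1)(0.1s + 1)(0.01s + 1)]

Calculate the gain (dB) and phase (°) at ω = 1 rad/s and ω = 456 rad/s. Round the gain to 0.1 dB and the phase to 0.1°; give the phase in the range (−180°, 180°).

At ω = 1 rad/s:
zero (1 + j1·0.05) = 1 + j0.05 → |·| ≈ 1.0012, ∠ ≈ 2.86°
pole (1 + j1·1) = 1 + j1 → |·| ≈ 1.4142, ∠ ≈ 45.00°
pole (1 + j1·0.1) = 1 + j0.1 → |·| ≈ 1.005, ∠ ≈ 5.71°
pole (1 + j1·0.01) = 1 + j0.01 → |·| ≈ 1, ∠ ≈ 0.57°
|H| = 4 · 1.0012 / (1.4142 · 1.005 · 1) ≈ 2.8178
Gain = 20 log₁₀(2.8178) ≈ 9.00 dB
∠H = (2.86°) − (45.00° + 5.71° + 0.57°) = -48.42°

At ω = 456 rad/s:
zero (1 + j456·0.05) = 1 + j22.8 → |·| ≈ 22.822, ∠ ≈ 87.49°
pole (1 + j456·1) = 1 + j456 → |·| ≈ 456, ∠ ≈ 89.87°
pole (1 + j456·0.1) = 1 + j45.6 → |·| ≈ 45.611, ∠ ≈ 88.74°
pole (1 + j456·0.01) = 1 + j4.56 → |·| ≈ 4.6684, ∠ ≈ 77.63°
|H| = 4 · 22.822 / (456 · 45.611 · 4.6684) ≈ 0.00094018
Gain = 20 log₁₀(0.00094018) ≈ -60.54 dB
∠H = (87.49°) − (89.87° + 88.74° + 77.63°) = -168.75°

ω = 1: 9.0 dB, -48.4°; ω = 456: -60.5 dB, -168.8°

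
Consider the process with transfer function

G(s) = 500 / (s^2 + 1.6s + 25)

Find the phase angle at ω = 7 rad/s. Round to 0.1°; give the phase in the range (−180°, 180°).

At s = jω = j7:
quadratic: (j7)² + 1.6·j7 + 25 = -24 + j11.2 → |·| ≈ 26.485, ∠ ≈ 154.98°
∠G = 0.00° − 154.98° = -154.98°

-155.0°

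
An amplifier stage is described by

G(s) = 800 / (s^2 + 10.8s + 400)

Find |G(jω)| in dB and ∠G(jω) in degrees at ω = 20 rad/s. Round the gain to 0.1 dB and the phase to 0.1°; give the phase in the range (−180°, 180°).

At s = jω = j20:
quadratic: (j20)² + 10.8·j20 + 400 = 0 + j216 → |·| ≈ 216, ∠ ≈ 90.00°
|G| = 800 / 216 ≈ 3.7037
Gain = 20 log₁₀(3.7037) ≈ 11.37 dB
∠G = 0.00° − 90.00° = -90.00°

11.4 dB, -90.0°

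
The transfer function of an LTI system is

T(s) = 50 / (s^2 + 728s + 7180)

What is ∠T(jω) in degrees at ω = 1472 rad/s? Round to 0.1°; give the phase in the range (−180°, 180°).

Substitute s = j1472:
Numerator: 50 = 50 + j0
Denominator: (j1472)^2 + 728(j1472) + 7180 = -2159604 + j1071616
|N| = √(50² + 0²) ≈ 50, ∠N ≈ 0.00°
|D| = √(2159604² + 1071616²) ≈ 2.4109e+06, ∠D ≈ 153.61°
∠T = 0.00° − 153.61° = -153.61°

-153.6°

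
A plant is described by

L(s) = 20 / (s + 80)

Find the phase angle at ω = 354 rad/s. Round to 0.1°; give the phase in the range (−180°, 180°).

Substitute s = j354:
Numerator: 20 = 20 + j0
Denominator: (j354) + 80 = 80 + j354
|N| = √(20² + 0²) ≈ 20, ∠N ≈ 0.00°
|D| = √(80² + 354²) ≈ 362.93, ∠D ≈ 77.27°
∠L = 0.00° − 77.27° = -77.27°

-77.3°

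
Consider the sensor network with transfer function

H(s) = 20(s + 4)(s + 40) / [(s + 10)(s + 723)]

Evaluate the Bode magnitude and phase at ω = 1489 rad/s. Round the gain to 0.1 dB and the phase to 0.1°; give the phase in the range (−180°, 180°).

At s = jω = j1489:
zero (s+4): 4 + j1489 → |·| = √(4²+1489²) = √2217137 ≈ 1489, ∠ = arctan(1489/4) ≈ 89.85°
zero (s+40): 40 + j1489 → |·| = √(40²+1489²) = √2218721 ≈ 1489.5, ∠ = arctan(1489/40) ≈ 88.46°
pole (s+10): 10 + j1489 → |·| = √(10²+1489²) = √2217221 ≈ 1489, ∠ = arctan(1489/10) ≈ 89.62°
pole (s+723): 723 + j1489 → |·| = √(723²+1489²) = √2739850 ≈ 1655.2, ∠ = arctan(1489/723) ≈ 64.10°
|H| = 20 · 2.2179e+06 / 2.4646e+06 ≈ 17.998
Gain = 20 log₁₀(17.998) ≈ 25.10 dB
∠H = 178.31° − 153.72° = 24.59°

25.1 dB, 24.6°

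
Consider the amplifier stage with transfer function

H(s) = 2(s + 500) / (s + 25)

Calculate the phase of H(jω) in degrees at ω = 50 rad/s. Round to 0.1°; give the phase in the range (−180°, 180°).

At s = jω = j50:
zero (s+500): 500 + j50 → |·| = √(500²+50²) = √252500 ≈ 502.49, ∠ = arctan(50/500) ≈ 5.71°
pole (s+25): 25 + j50 → |·| = √(25²+50²) = √3125 ≈ 55.902, ∠ = arctan(50/25) ≈ 63.43°
∠H = 5.71° − 63.43° = -57.72°

-57.7°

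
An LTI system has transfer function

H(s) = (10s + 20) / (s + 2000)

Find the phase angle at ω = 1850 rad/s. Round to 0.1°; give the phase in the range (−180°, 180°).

Substitute s = j1850:
Numerator: 10(j1850) + 20 = 20 + j18500
Denominator: (j1850) + 2000 = 2000 + j1850
|N| = √(20² + 18500²) ≈ 18500, ∠N ≈ 89.94°
|D| = √(2000² + 1850²) ≈ 2724.4, ∠D ≈ 42.77°
∠H = 89.94° − 42.77° = 47.17°

47.2°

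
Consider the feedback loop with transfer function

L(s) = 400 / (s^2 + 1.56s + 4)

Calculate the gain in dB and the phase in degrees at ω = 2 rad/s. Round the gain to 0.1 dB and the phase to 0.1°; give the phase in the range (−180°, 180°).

At s = jω = j2:
quadratic: (j2)² + 1.56·j2 + 4 = 0 + j3.12 → |·| ≈ 3.12, ∠ ≈ 90.00°
|L| = 400 / 3.12 ≈ 128.21
Gain = 20 log₁₀(128.21) ≈ 42.16 dB
∠L = 0.00° − 90.00° = -90.00°

42.2 dB, -90.0°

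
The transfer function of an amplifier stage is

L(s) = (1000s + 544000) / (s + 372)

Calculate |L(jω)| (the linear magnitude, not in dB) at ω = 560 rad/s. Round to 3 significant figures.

Substitute s = j560:
Numerator: 1000(j560) + 544000 = 544000 + j560000
Denominator: (j560) + 372 = 372 + j560
|N| = √(544000² + 560000²) ≈ 7.8073e+05, ∠N ≈ 45.83°
|D| = √(372² + 560²) ≈ 672.3, ∠D ≈ 56.40°
|L| = 7.8073e+05 / 672.3 ≈ 1161.3

1.16e+03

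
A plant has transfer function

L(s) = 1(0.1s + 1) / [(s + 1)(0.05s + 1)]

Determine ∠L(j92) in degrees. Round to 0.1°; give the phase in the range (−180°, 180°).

At ω = 92 rad/s:
zero (1 + j92·0.1) = 1 + j9.2 → |·| ≈ 9.2542, ∠ ≈ 83.80°
pole (1 + j92·1) = 1 + j92 → |·| ≈ 92.005, ∠ ≈ 89.38°
pole (1 + j92·0.05) = 1 + j4.6 → |·| ≈ 4.7074, ∠ ≈ 77.74°
∠L = (83.80°) − (89.38° + 77.74°) = -83.32°

-83.3°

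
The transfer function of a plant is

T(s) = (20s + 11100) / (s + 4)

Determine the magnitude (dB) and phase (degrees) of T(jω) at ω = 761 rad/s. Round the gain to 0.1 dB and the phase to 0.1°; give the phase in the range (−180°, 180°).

27.9 dB, -35.8°

Substitute s = j761:
Numerator: 20(j761) + 11100 = 11100 + j15220
Denominator: (j761) + 4 = 4 + j761
|N| = √(11100² + 15220²) ≈ 18838, ∠N ≈ 53.90°
|D| = √(4² + 761²) ≈ 761.01, ∠D ≈ 89.70°
|T| = 18838 / 761.01 ≈ 24.754
Gain = 20 log₁₀(24.754) ≈ 27.87 dB
∠T = 53.90° − 89.70° = -35.80°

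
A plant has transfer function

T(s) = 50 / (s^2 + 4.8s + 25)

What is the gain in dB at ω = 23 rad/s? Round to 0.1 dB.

At s = jω = j23:
quadratic: (j23)² + 4.8·j23 + 25 = -504 + j110.4 → |·| ≈ 515.95, ∠ ≈ 167.64°
|T| = 50 / 515.95 ≈ 0.096909
Gain = 20 log₁₀(0.096909) ≈ -20.27 dB

-20.3 dB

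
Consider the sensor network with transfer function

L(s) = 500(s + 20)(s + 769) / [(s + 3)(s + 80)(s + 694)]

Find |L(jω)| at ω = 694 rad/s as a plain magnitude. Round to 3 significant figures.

0.756

At s = jω = j694:
zero (s+20): 20 + j694 → |·| = √(20²+694²) = √482036 ≈ 694.29, ∠ = arctan(694/20) ≈ 88.35°
zero (s+769): 769 + j694 → |·| = √(769²+694²) = √1072997 ≈ 1035.9, ∠ = arctan(694/769) ≈ 42.07°
pole (s+3): 3 + j694 → |·| = √(3²+694²) = √481645 ≈ 694.01, ∠ = arctan(694/3) ≈ 89.75°
pole (s+80): 80 + j694 → |·| = √(80²+694²) = √488036 ≈ 698.6, ∠ = arctan(694/80) ≈ 83.42°
pole (s+694): 694 + j694 → |·| = √(694²+694²) = √963272 ≈ 981.46, ∠ = arctan(694/694) ≈ 45.00°
|L| = 500 · 7.1922e+05 / 4.7585e+08 ≈ 0.75572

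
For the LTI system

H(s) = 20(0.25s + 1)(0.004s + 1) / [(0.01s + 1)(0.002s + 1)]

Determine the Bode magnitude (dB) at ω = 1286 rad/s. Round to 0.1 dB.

At ω = 1286 rad/s:
zero (1 + j1286·0.25) = 1 + j321.5 → |·| ≈ 321.5, ∠ ≈ 89.82°
zero (1 + j1286·0.004) = 1 + j5.144 → |·| ≈ 5.2403, ∠ ≈ 79.00°
pole (1 + j1286·0.01) = 1 + j12.86 → |·| ≈ 12.899, ∠ ≈ 85.55°
pole (1 + j1286·0.002) = 1 + j2.572 → |·| ≈ 2.7596, ∠ ≈ 68.75°
|H| = 20 · 321.5 · 5.2403 / (12.899 · 2.7596) ≈ 946.6
Gain = 20 log₁₀(946.6) ≈ 59.52 dB

59.5 dB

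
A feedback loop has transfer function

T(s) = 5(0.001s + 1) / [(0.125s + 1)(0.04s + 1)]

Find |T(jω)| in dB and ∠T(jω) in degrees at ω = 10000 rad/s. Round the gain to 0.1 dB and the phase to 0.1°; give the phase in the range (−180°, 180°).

-80.0 dB, -95.5°

At ω = 10000 rad/s:
zero (1 + j10000·0.001) = 1 + j10 → |·| ≈ 10.05, ∠ ≈ 84.29°
pole (1 + j10000·0.125) = 1 + j1250 → |·| ≈ 1250, ∠ ≈ 89.95°
pole (1 + j10000·0.04) = 1 + j400 → |·| ≈ 400, ∠ ≈ 89.86°
|T| = 5 · 10.05 / (1250 · 400) ≈ 0.0001005
Gain = 20 log₁₀(0.0001005) ≈ -79.96 dB
∠T = (84.29°) − (89.95° + 89.86°) = -95.52°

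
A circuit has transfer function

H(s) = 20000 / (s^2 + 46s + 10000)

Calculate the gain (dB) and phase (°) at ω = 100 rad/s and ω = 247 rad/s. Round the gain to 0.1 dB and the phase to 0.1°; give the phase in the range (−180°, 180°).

At s = jω = j100:
quadratic: (j100)² + 46·j100 + 10000 = 0 + j4600 → |·| ≈ 4600, ∠ ≈ 90.00°
|H| = 20000 / 4600 ≈ 4.3478
Gain = 20 log₁₀(4.3478) ≈ 12.77 dB
∠H = 0.00° − 90.00° = -90.00°

At s = jω = j247:
quadratic: (j247)² + 46·j247 + 10000 = -51009 + j11362 → |·| ≈ 52259, ∠ ≈ 167.44°
|H| = 20000 / 52259 ≈ 0.38271
Gain = 20 log₁₀(0.38271) ≈ -8.34 dB
∠H = 0.00° − 167.44° = -167.44°

ω = 100: 12.8 dB, -90.0°; ω = 247: -8.3 dB, -167.4°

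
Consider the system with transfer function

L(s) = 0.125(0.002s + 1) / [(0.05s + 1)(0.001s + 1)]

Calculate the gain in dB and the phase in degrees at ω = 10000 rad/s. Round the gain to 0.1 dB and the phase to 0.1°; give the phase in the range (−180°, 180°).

At ω = 10000 rad/s:
zero (1 + j10000·0.002) = 1 + j20 → |·| ≈ 20.025, ∠ ≈ 87.14°
pole (1 + j10000·0.05) = 1 + j500 → |·| ≈ 500, ∠ ≈ 89.89°
pole (1 + j10000·0.001) = 1 + j10 → |·| ≈ 10.05, ∠ ≈ 84.29°
|L| = 0.125 · 20.025 / (500 · 10.05) ≈ 0.00049813
Gain = 20 log₁₀(0.00049813) ≈ -66.05 dB
∠L = (87.14°) − (89.89° + 84.29°) = -87.04°

-66.1 dB, -87.0°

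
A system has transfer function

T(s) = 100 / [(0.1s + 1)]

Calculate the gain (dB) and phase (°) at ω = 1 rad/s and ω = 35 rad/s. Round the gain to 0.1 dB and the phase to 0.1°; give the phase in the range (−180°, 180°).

ω = 1: 40.0 dB, -5.7°; ω = 35: 28.8 dB, -74.1°

At ω = 1 rad/s:
pole (1 + j1·0.1) = 1 + j0.1 → |·| ≈ 1.005, ∠ ≈ 5.71°
|T| = 100 · 1 / (1.005) ≈ 99.502
Gain = 20 log₁₀(99.502) ≈ 39.96 dB
∠T = (0°) − (5.71°) = -5.71°

At ω = 35 rad/s:
pole (1 + j35·0.1) = 1 + j3.5 → |·| ≈ 3.6401, ∠ ≈ 74.05°
|T| = 100 · 1 / (3.6401) ≈ 27.472
Gain = 20 log₁₀(27.472) ≈ 28.78 dB
∠T = (0°) − (74.05°) = -74.05°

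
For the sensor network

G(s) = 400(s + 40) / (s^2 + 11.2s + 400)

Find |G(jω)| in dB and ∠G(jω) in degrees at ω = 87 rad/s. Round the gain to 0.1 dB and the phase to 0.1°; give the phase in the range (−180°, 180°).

At s = jω = j87:
zero (s+40): 40 + j87 → |·| = √(40²+87²) = √9169 ≈ 95.755, ∠ = arctan(87/40) ≈ 65.31°
quadratic: (j87)² + 11.2·j87 + 400 = -7169 + j974.4 → |·| ≈ 7234.9, ∠ ≈ 172.26°
|G| = 400 · 95.755 / 7234.9 ≈ 5.2941
Gain = 20 log₁₀(5.2941) ≈ 14.48 dB
∠G = 65.31° − 172.26° = -106.95°

14.5 dB, -107.0°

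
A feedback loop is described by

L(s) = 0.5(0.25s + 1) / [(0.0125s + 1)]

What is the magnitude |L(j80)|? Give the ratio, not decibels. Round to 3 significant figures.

7.08

At ω = 80 rad/s:
zero (1 + j80·0.25) = 1 + j20 → |·| ≈ 20.025, ∠ ≈ 87.14°
pole (1 + j80·0.0125) = 1 + j1 → |·| ≈ 1.4142, ∠ ≈ 45.00°
|L| = 0.5 · 20.025 / (1.4142) ≈ 7.08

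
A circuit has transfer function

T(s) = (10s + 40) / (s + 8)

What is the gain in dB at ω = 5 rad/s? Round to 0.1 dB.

Substitute s = j5:
Numerator: 10(j5) + 40 = 40 + j50
Denominator: (j5) + 8 = 8 + j5
|N| = √(40² + 50²) ≈ 64.031, ∠N ≈ 51.34°
|D| = √(8² + 5²) ≈ 9.434, ∠D ≈ 32.01°
|T| = 64.031 / 9.434 ≈ 6.7873
Gain = 20 log₁₀(6.7873) ≈ 16.63 dB

16.6 dB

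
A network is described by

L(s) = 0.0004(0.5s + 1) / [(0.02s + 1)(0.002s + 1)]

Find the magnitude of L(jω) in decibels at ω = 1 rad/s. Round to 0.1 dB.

At ω = 1 rad/s:
zero (1 + j1·0.5) = 1 + j0.5 → |·| ≈ 1.118, ∠ ≈ 26.57°
pole (1 + j1·0.02) = 1 + j0.02 → |·| ≈ 1.0002, ∠ ≈ 1.15°
pole (1 + j1·0.002) = 1 + j0.002 → |·| ≈ 1, ∠ ≈ 0.11°
|L| = 0.0004 · 1.118 / (1.0002 · 1) ≈ 0.00044711
Gain = 20 log₁₀(0.00044711) ≈ -66.99 dB

-67.0 dB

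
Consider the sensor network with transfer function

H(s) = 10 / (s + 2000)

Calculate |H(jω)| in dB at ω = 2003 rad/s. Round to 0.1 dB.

At s = jω = j2003:
pole (s+2000): 2000 + j2003 → |·| = √(2000²+2003²) = √8012009 ≈ 2830.5, ∠ = arctan(2003/2000) ≈ 45.04°
|H| = 10 / 2830.5 ≈ 0.0035329
Gain = 20 log₁₀(0.0035329) ≈ -49.04 dB

-49.0 dB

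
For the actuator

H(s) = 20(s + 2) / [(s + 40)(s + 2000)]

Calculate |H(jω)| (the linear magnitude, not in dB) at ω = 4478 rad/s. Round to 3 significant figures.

At s = jω = j4478:
zero (s+2): 2 + j4478 → |·| = √(2²+4478²) = √20052488 ≈ 4478, ∠ = arctan(4478/2) ≈ 89.97°
pole (s+40): 40 + j4478 → |·| = √(40²+4478²) = √20054084 ≈ 4478.2, ∠ = arctan(4478/40) ≈ 89.49°
pole (s+2000): 2000 + j4478 → |·| = √(2000²+4478²) = √24052484 ≈ 4904.3, ∠ = arctan(4478/2000) ≈ 65.93°
|H| = 20 · 4478 / 2.1962e+07 ≈ 0.004078

0.00408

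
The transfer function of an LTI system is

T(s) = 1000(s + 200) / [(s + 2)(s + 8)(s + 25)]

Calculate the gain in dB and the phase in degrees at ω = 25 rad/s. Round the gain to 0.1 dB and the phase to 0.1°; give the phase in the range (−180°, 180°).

At s = jω = j25:
zero (s+200): 200 + j25 → |·| = √(200²+25²) = √40625 ≈ 201.56, ∠ = arctan(25/200) ≈ 7.13°
pole (s+2): 2 + j25 → |·| = √(2²+25²) = √629 ≈ 25.08, ∠ = arctan(25/2) ≈ 85.43°
pole (s+8): 8 + j25 → |·| = √(8²+25²) = √689 ≈ 26.249, ∠ = arctan(25/8) ≈ 72.26°
pole (s+25): 25 + j25 → |·| = √(25²+25²) = √1250 ≈ 35.355, ∠ = arctan(25/25) ≈ 45.00°
|T| = 1000 · 201.56 / 23275 ≈ 8.6599
Gain = 20 log₁₀(8.6599) ≈ 18.75 dB
∠T = 7.13° − 202.69° = -195.56° ≡ 164.44° (principal value)

18.8 dB, 164.4°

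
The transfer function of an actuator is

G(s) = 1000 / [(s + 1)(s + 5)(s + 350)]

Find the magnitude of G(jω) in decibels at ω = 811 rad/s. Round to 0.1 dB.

At s = jω = j811:
pole (s+1): 1 + j811 → |·| = √(1²+811²) = √657722 ≈ 811, ∠ = arctan(811/1) ≈ 89.93°
pole (s+5): 5 + j811 → |·| = √(5²+811²) = √657746 ≈ 811.02, ∠ = arctan(811/5) ≈ 89.65°
pole (s+350): 350 + j811 → |·| = √(350²+811²) = √780221 ≈ 883.3, ∠ = arctan(811/350) ≈ 66.66°
|G| = 1000 / 5.8098e+08 ≈ 1.7212e-06
Gain = 20 log₁₀(1.7212e-06) ≈ -115.28 dB

-115.3 dB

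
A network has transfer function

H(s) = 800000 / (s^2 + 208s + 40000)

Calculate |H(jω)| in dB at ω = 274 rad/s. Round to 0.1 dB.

21.6 dB

At s = jω = j274:
quadratic: (j274)² + 208·j274 + 40000 = -35076 + j56992 → |·| ≈ 66921, ∠ ≈ 121.61°
|H| = 800000 / 66921 ≈ 11.954
Gain = 20 log₁₀(11.954) ≈ 21.55 dB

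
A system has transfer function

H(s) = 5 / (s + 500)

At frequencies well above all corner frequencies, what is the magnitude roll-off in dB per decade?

-20 dB/decade

Each pole contributes −20 dB/decade at high frequency; each zero contributes +20 dB/decade.
Net: 0 zero(s) − 1 pole(s) → -20 dB/decade.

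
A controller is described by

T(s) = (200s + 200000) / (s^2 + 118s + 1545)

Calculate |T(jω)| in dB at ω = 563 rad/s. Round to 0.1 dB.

Substitute s = j563:
Numerator: 200(j563) + 200000 = 200000 + j112600
Denominator: (j563)^2 + 118(j563) + 1545 = -315424 + j66434
|N| = √(200000² + 112600²) ≈ 2.2952e+05, ∠N ≈ 29.38°
|D| = √(315424² + 66434²) ≈ 3.2234e+05, ∠D ≈ 168.11°
|T| = 2.2952e+05 / 3.2234e+05 ≈ 0.71204
Gain = 20 log₁₀(0.71204) ≈ -2.95 dB

-3.0 dB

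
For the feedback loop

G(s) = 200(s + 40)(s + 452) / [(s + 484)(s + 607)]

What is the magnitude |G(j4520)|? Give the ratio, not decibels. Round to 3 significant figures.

198

At s = jω = j4520:
zero (s+40): 40 + j4520 → |·| = √(40²+4520²) = √20432000 ≈ 4520.2, ∠ = arctan(4520/40) ≈ 89.49°
zero (s+452): 452 + j4520 → |·| = √(452²+4520²) = √20634704 ≈ 4542.5, ∠ = arctan(4520/452) ≈ 84.29°
pole (s+484): 484 + j4520 → |·| = √(484²+4520²) = √20664656 ≈ 4545.8, ∠ = arctan(4520/484) ≈ 83.89°
pole (s+607): 607 + j4520 → |·| = √(607²+4520²) = √20798849 ≈ 4560.6, ∠ = arctan(4520/607) ≈ 82.35°
|G| = 200 · 2.0533e+07 / 2.0732e+07 ≈ 198.08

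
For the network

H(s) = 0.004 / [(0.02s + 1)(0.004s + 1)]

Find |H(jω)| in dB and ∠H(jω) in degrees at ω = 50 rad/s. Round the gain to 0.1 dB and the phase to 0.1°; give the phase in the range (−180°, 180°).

-51.1 dB, -56.3°

At ω = 50 rad/s:
pole (1 + j50·0.02) = 1 + j1 → |·| ≈ 1.4142, ∠ ≈ 45.00°
pole (1 + j50·0.004) = 1 + j0.2 → |·| ≈ 1.0198, ∠ ≈ 11.31°
|H| = 0.004 · 1 / (1.4142 · 1.0198) ≈ 0.0027735
Gain = 20 log₁₀(0.0027735) ≈ -51.14 dB
∠H = (0°) − (45.00° + 11.31°) = -56.31°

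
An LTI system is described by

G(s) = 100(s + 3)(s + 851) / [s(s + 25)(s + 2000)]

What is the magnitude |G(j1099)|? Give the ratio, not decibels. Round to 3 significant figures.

At s = jω = j1099:
zero (s+3): 3 + j1099 → |·| = √(3²+1099²) = √1207810 ≈ 1099, ∠ = arctan(1099/3) ≈ 89.84°
zero (s+851): 851 + j1099 → |·| = √(851²+1099²) = √1932002 ≈ 1390, ∠ = arctan(1099/851) ≈ 52.25°
pole (s+25): 25 + j1099 → |·| = √(25²+1099²) = √1208426 ≈ 1099.3, ∠ = arctan(1099/25) ≈ 88.70°
pole (s+2000): 2000 + j1099 → |·| = √(2000²+1099²) = √5207801 ≈ 2282.1, ∠ = arctan(1099/2000) ≈ 28.79°
pole at origin: |s| = 1099, ∠ = 90.00° (in denominator)
|G| = 100 · 1.5276e+06 / 2.7571e+09 ≈ 0.055406

0.0554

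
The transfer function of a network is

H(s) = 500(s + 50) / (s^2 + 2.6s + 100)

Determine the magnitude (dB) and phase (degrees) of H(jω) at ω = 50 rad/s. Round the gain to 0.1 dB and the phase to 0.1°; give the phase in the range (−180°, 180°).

23.4 dB, -131.9°

At s = jω = j50:
zero (s+50): 50 + j50 → |·| = √(50²+50²) = √5000 ≈ 70.711, ∠ = arctan(50/50) ≈ 45.00°
quadratic: (j50)² + 2.6·j50 + 100 = -2400 + j130 → |·| ≈ 2403.5, ∠ ≈ 176.90°
|H| = 500 · 70.711 / 2403.5 ≈ 14.71
Gain = 20 log₁₀(14.71) ≈ 23.35 dB
∠H = 45.00° − 176.90° = -131.90°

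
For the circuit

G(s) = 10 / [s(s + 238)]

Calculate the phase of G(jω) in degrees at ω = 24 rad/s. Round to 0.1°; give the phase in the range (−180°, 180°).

At s = jω = j24:
pole (s+238): 238 + j24 → |·| = √(238²+24²) = √57220 ≈ 239.21, ∠ = arctan(24/238) ≈ 5.76°
pole at origin: |s| = 24, ∠ = 90.00° (in denominator)
∠G = 0.00° − 95.76° = -95.76°

-95.8°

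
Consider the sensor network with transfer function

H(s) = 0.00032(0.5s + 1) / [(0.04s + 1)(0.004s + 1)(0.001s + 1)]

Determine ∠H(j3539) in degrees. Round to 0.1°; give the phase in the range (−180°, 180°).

-159.8°

At ω = 3539 rad/s:
zero (1 + j3539·0.5) = 1 + j1769.5 → |·| ≈ 1769.5, ∠ ≈ 89.97°
pole (1 + j3539·0.04) = 1 + j141.56 → |·| ≈ 141.56, ∠ ≈ 89.60°
pole (1 + j3539·0.004) = 1 + j14.156 → |·| ≈ 14.191, ∠ ≈ 85.96°
pole (1 + j3539·0.001) = 1 + j3.539 → |·| ≈ 3.6776, ∠ ≈ 74.22°
∠H = (89.97°) − (89.60° + 85.96° + 74.22°) = -159.81°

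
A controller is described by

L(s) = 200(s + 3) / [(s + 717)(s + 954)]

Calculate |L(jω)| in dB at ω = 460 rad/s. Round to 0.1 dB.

At s = jω = j460:
zero (s+3): 3 + j460 → |·| = √(3²+460²) = √211609 ≈ 460.01, ∠ = arctan(460/3) ≈ 89.63°
pole (s+717): 717 + j460 → |·| = √(717²+460²) = √725689 ≈ 851.87, ∠ = arctan(460/717) ≈ 32.68°
pole (s+954): 954 + j460 → |·| = √(954²+460²) = √1121716 ≈ 1059.1, ∠ = arctan(460/954) ≈ 25.74°
|L| = 200 · 460.01 / 9.0222e+05 ≈ 0.10197
Gain = 20 log₁₀(0.10197) ≈ -19.83 dB

-19.8 dB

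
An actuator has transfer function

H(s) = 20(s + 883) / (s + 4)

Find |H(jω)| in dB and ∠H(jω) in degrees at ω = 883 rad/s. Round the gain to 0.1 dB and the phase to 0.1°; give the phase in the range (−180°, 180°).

At s = jω = j883:
zero (s+883): 883 + j883 → |·| = √(883²+883²) = √1559378 ≈ 1248.8, ∠ = arctan(883/883) ≈ 45.00°
pole (s+4): 4 + j883 → |·| = √(4²+883²) = √779705 ≈ 883.01, ∠ = arctan(883/4) ≈ 89.74°
|H| = 20 · 1248.8 / 883.01 ≈ 28.285
Gain = 20 log₁₀(28.285) ≈ 29.03 dB
∠H = 45.00° − 89.74° = -44.74°

29.0 dB, -44.7°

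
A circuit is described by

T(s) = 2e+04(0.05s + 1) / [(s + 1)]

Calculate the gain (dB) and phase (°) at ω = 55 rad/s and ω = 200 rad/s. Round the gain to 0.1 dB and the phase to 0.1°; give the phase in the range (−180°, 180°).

ω = 55: 60.5 dB, -18.9°; ω = 200: 60.0 dB, -5.4°

At ω = 55 rad/s:
zero (1 + j55·0.05) = 1 + j2.75 → |·| ≈ 2.9262, ∠ ≈ 70.02°
pole (1 + j55·1) = 1 + j55 → |·| ≈ 55.009, ∠ ≈ 88.96°
|T| = 2e+04 · 2.9262 / (55.009) ≈ 1063.9
Gain = 20 log₁₀(1063.9) ≈ 60.54 dB
∠T = (70.02°) − (88.96°) = -18.94°

At ω = 200 rad/s:
zero (1 + j200·0.05) = 1 + j10 → |·| ≈ 10.05, ∠ ≈ 84.29°
pole (1 + j200·1) = 1 + j200 → |·| ≈ 200, ∠ ≈ 89.71°
|T| = 2e+04 · 10.05 / (200) ≈ 1005
Gain = 20 log₁₀(1005) ≈ 60.04 dB
∠T = (84.29°) − (89.71°) = -5.42°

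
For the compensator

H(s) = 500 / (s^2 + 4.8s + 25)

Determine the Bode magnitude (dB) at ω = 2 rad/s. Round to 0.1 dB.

At s = jω = j2:
quadratic: (j2)² + 4.8·j2 + 25 = 21 + j9.6 → |·| ≈ 23.09, ∠ ≈ 24.57°
|H| = 500 / 23.09 ≈ 21.654
Gain = 20 log₁₀(21.654) ≈ 26.71 dB

26.7 dB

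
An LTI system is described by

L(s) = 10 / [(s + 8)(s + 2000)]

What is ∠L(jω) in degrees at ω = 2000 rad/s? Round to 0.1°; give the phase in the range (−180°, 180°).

-134.8°

At s = jω = j2000:
pole (s+8): 8 + j2000 → |·| = √(8²+2000²) = √4000064 ≈ 2000, ∠ = arctan(2000/8) ≈ 89.77°
pole (s+2000): 2000 + j2000 → |·| = √(2000²+2000²) = √8000000 ≈ 2828.4, ∠ = arctan(2000/2000) ≈ 45.00°
∠L = 0.00° − 134.77° = -134.77°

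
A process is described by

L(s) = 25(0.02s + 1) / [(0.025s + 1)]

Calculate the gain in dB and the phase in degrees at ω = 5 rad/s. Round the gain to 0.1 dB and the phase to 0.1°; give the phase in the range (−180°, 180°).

27.9 dB, -1.4°

At ω = 5 rad/s:
zero (1 + j5·0.02) = 1 + j0.1 → |·| ≈ 1.005, ∠ ≈ 5.71°
pole (1 + j5·0.025) = 1 + j0.125 → |·| ≈ 1.0078, ∠ ≈ 7.13°
|L| = 25 · 1.005 / (1.0078) ≈ 24.931
Gain = 20 log₁₀(24.931) ≈ 27.93 dB
∠L = (5.71°) − (7.13°) = -1.42°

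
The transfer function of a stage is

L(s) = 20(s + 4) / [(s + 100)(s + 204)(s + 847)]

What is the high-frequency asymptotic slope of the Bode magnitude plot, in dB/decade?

Each pole contributes −20 dB/decade at high frequency; each zero contributes +20 dB/decade.
Net: 1 zero(s) − 3 pole(s) → -40 dB/decade.

-40 dB/decade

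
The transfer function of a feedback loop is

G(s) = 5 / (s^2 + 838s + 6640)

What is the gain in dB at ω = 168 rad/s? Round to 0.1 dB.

-89.1 dB

Substitute s = j168:
Numerator: 5 = 5 + j0
Denominator: (j168)^2 + 838(j168) + 6640 = -21584 + j140784
|N| = √(5² + 0²) ≈ 5, ∠N ≈ 0.00°
|D| = √(21584² + 140784²) ≈ 1.4243e+05, ∠D ≈ 98.72°
|G| = 5 / 1.4243e+05 ≈ 3.5105e-05
Gain = 20 log₁₀(3.5105e-05) ≈ -89.09 dB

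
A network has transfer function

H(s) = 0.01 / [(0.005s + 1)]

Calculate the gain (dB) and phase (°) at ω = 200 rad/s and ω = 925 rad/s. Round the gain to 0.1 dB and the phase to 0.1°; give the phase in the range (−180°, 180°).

At ω = 200 rad/s:
pole (1 + j200·0.005) = 1 + j1 → |·| ≈ 1.4142, ∠ ≈ 45.00°
|H| = 0.01 · 1 / (1.4142) ≈ 0.0070711
Gain = 20 log₁₀(0.0070711) ≈ -43.01 dB
∠H = (0°) − (45.00°) = -45.00°

At ω = 925 rad/s:
pole (1 + j925·0.005) = 1 + j4.625 → |·| ≈ 4.7319, ∠ ≈ 77.80°
|H| = 0.01 · 1 / (4.7319) ≈ 0.0021133
Gain = 20 log₁₀(0.0021133) ≈ -53.50 dB
∠H = (0°) − (77.80°) = -77.80°

ω = 200: -43.0 dB, -45.0°; ω = 925: -53.5 dB, -77.8°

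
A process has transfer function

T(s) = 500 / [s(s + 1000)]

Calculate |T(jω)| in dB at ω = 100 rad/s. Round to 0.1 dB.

-46.1 dB

At s = jω = j100:
pole (s+1000): 1000 + j100 → |·| = √(1000²+100²) = √1010000 ≈ 1005, ∠ = arctan(100/1000) ≈ 5.71°
pole at origin: |s| = 100, ∠ = 90.00° (in denominator)
|T| = 500 / 1.005e+05 ≈ 0.0049751
Gain = 20 log₁₀(0.0049751) ≈ -46.06 dB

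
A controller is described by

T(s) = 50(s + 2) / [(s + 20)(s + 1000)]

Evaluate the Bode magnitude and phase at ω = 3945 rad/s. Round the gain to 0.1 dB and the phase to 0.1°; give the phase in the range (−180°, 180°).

At s = jω = j3945:
zero (s+2): 2 + j3945 → |·| = √(2²+3945²) = √15563029 ≈ 3945, ∠ = arctan(3945/2) ≈ 89.97°
pole (s+20): 20 + j3945 → |·| = √(20²+3945²) = √15563425 ≈ 3945.1, ∠ = arctan(3945/20) ≈ 89.71°
pole (s+1000): 1000 + j3945 → |·| = √(1000²+3945²) = √16563025 ≈ 4069.8, ∠ = arctan(3945/1000) ≈ 75.78°
|T| = 50 · 3945 / 1.6056e+07 ≈ 0.012285
Gain = 20 log₁₀(0.012285) ≈ -38.21 dB
∠T = 89.97° − 165.49° = -75.52°

-38.2 dB, -75.5°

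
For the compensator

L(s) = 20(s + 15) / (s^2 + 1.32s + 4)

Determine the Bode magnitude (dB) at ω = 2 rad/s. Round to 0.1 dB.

At s = jω = j2:
zero (s+15): 15 + j2 → |·| = √(15²+2²) = √229 ≈ 15.133, ∠ = arctan(2/15) ≈ 7.59°
quadratic: (j2)² + 1.32·j2 + 4 = 0 + j2.64 → |·| ≈ 2.64, ∠ ≈ 90.00°
|L| = 20 · 15.133 / 2.64 ≈ 114.64
Gain = 20 log₁₀(114.64) ≈ 41.19 dB

41.2 dB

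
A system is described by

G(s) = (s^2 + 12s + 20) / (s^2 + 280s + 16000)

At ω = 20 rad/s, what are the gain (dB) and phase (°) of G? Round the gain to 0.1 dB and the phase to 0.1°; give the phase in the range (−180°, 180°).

-31.3 dB, 128.0°

Substitute s = j20:
Numerator: (j20)^2 + 12(j20) + 20 = -380 + j240
Denominator: (j20)^2 + 280(j20) + 16000 = 15600 + j5600
|N| = √(380² + 240²) ≈ 449.44, ∠N ≈ 147.72°
|D| = √(15600² + 5600²) ≈ 16575, ∠D ≈ 19.75°
|G| = 449.44 / 16575 ≈ 0.027116
Gain = 20 log₁₀(0.027116) ≈ -31.34 dB
∠G = 147.72° − 19.75° = 127.97°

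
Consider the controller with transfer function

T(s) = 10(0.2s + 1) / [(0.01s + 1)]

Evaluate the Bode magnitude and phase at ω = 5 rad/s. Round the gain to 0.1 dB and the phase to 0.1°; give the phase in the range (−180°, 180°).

23.0 dB, 42.1°

At ω = 5 rad/s:
zero (1 + j5·0.2) = 1 + j1 → |·| ≈ 1.4142, ∠ ≈ 45.00°
pole (1 + j5·0.01) = 1 + j0.05 → |·| ≈ 1.0012, ∠ ≈ 2.86°
|T| = 10 · 1.4142 / (1.0012) ≈ 14.125
Gain = 20 log₁₀(14.125) ≈ 23.00 dB
∠T = (45.00°) − (2.86°) = 42.14°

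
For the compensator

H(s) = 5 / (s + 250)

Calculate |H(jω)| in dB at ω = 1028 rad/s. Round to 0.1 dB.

-46.5 dB

Substitute s = j1028:
Numerator: 5 = 5 + j0
Denominator: (j1028) + 250 = 250 + j1028
|N| = √(5² + 0²) ≈ 5, ∠N ≈ 0.00°
|D| = √(250² + 1028²) ≈ 1058, ∠D ≈ 76.33°
|H| = 5 / 1058 ≈ 0.0047259
Gain = 20 log₁₀(0.0047259) ≈ -46.51 dB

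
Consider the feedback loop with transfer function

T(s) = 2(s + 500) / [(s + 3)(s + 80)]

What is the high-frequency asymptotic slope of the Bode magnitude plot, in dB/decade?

Each pole contributes −20 dB/decade at high frequency; each zero contributes +20 dB/decade.
Net: 1 zero(s) − 2 pole(s) → -20 dB/decade.

-20 dB/decade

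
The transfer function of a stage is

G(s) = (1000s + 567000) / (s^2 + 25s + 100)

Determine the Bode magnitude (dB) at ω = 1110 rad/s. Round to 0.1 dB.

0.1 dB

Substitute s = j1110:
Numerator: 1000(j1110) + 567000 = 567000 + j1110000
Denominator: (j1110)^2 + 25(j1110) + 100 = -1232000 + j27750
|N| = √(567000² + 1110000²) ≈ 1.2464e+06, ∠N ≈ 62.94°
|D| = √(1232000² + 27750²) ≈ 1.2323e+06, ∠D ≈ 178.71°
|G| = 1.2464e+06 / 1.2323e+06 ≈ 1.0114
Gain = 20 log₁₀(1.0114) ≈ 0.10 dB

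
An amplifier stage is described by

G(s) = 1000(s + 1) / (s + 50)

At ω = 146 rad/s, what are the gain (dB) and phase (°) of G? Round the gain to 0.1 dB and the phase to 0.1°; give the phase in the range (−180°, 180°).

At s = jω = j146:
zero (s+1): 1 + j146 → |·| = √(1²+146²) = √21317 ≈ 146, ∠ = arctan(146/1) ≈ 89.61°
pole (s+50): 50 + j146 → |·| = √(50²+146²) = √23816 ≈ 154.32, ∠ = arctan(146/50) ≈ 71.10°
|G| = 1000 · 146 / 154.32 ≈ 946.09
Gain = 20 log₁₀(946.09) ≈ 59.52 dB
∠G = 89.61° − 71.10° = 18.51°

59.5 dB, 18.5°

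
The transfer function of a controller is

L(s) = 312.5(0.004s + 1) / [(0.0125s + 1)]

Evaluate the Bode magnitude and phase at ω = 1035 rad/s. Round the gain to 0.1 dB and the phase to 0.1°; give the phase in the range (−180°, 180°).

At ω = 1035 rad/s:
zero (1 + j1035·0.004) = 1 + j4.14 → |·| ≈ 4.2591, ∠ ≈ 76.42°
pole (1 + j1035·0.0125) = 1 + j12.9375 → |·| ≈ 12.976, ∠ ≈ 85.58°
|L| = 312.5 · 4.2591 / (12.976) ≈ 102.57
Gain = 20 log₁₀(102.57) ≈ 40.22 dB
∠L = (76.42°) − (85.58°) = -9.16°

40.2 dB, -9.2°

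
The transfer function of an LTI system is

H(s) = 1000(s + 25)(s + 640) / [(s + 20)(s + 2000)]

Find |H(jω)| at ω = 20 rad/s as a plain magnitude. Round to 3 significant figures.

At s = jω = j20:
zero (s+25): 25 + j20 → |·| = √(25²+20²) = √1025 ≈ 32.016, ∠ = arctan(20/25) ≈ 38.66°
zero (s+640): 640 + j20 → |·| = √(640²+20²) = √410000 ≈ 640.31, ∠ = arctan(20/640) ≈ 1.79°
pole (s+20): 20 + j20 → |·| = √(20²+20²) = √800 ≈ 28.284, ∠ = arctan(20/20) ≈ 45.00°
pole (s+2000): 2000 + j20 → |·| = √(2000²+20²) = √4000400 ≈ 2000.1, ∠ = arctan(20/2000) ≈ 0.57°
|H| = 1000 · 20500 / 56571 ≈ 362.38

362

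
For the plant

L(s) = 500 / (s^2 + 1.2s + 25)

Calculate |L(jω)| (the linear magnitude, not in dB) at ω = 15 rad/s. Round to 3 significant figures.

At s = jω = j15:
quadratic: (j15)² + 1.2·j15 + 25 = -200 + j18 → |·| ≈ 200.81, ∠ ≈ 174.86°
|L| = 500 / 200.81 ≈ 2.4899

2.49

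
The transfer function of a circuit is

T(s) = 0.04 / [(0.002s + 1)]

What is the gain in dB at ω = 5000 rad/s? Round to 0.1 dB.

At ω = 5000 rad/s:
pole (1 + j5000·0.002) = 1 + j10 → |·| ≈ 10.05, ∠ ≈ 84.29°
|T| = 0.04 · 1 / (10.05) ≈ 0.0039801
Gain = 20 log₁₀(0.0039801) ≈ -48.00 dB

-48.0 dB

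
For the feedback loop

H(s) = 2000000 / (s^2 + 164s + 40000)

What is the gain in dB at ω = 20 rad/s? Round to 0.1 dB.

At s = jω = j20:
quadratic: (j20)² + 164·j20 + 40000 = 39600 + j3280 → |·| ≈ 39736, ∠ ≈ 4.73°
|H| = 2000000 / 39736 ≈ 50.332
Gain = 20 log₁₀(50.332) ≈ 34.04 dB

34.0 dB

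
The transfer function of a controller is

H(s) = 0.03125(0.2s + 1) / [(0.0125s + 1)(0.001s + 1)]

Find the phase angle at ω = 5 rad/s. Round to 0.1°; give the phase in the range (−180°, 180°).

41.1°

At ω = 5 rad/s:
zero (1 + j5·0.2) = 1 + j1 → |·| ≈ 1.4142, ∠ ≈ 45.00°
pole (1 + j5·0.0125) = 1 + j0.0625 → |·| ≈ 1.002, ∠ ≈ 3.58°
pole (1 + j5·0.001) = 1 + j0.005 → |·| ≈ 1, ∠ ≈ 0.29°
∠H = (45.00°) − (3.58° + 0.29°) = 41.13°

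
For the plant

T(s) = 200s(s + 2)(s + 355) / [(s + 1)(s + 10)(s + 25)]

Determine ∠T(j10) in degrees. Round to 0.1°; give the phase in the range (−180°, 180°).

19.2°

At s = jω = j10:
zero (s+2): 2 + j10 → |·| = √(2²+10²) = √104 ≈ 10.198, ∠ = arctan(10/2) ≈ 78.69°
zero (s+355): 355 + j10 → |·| = √(355²+10²) = √126125 ≈ 355.14, ∠ = arctan(10/355) ≈ 1.61°
zero at origin: s = j10 → |·| = 10, ∠ = 90.00°
pole (s+1): 1 + j10 → |·| = √(1²+10²) = √101 ≈ 10.05, ∠ = arctan(10/1) ≈ 84.29°
pole (s+10): 10 + j10 → |·| = √(10²+10²) = √200 ≈ 14.142, ∠ = arctan(10/10) ≈ 45.00°
pole (s+25): 25 + j10 → |·| = √(25²+10²) = √725 ≈ 26.926, ∠ = arctan(10/25) ≈ 21.80°
∠T = 170.30° − 151.09° = 19.21°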